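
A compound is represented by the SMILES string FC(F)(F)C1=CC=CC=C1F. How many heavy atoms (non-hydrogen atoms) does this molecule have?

Every atom symbol written in the SMILES (organic subset) is one heavy atom; implicit H are not written.
Heavy atoms by element → C:7, F:4.
Total: 11.

11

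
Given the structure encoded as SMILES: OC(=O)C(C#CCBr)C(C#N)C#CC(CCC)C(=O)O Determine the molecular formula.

Walk through each heavy atom and fill implicit hydrogens from standard valence (C 4, N 3, O 2, S 2, halogen 1):
  atom 1: O, bond orders sum to 1 (valence 2) → 1 H
  atom 2: C, bond orders sum to 4 (valence 4) → 0 H
  atom 3: O, bond orders sum to 2 (valence 2) → 0 H
  atom 4: C, bond orders sum to 3 (valence 4) → 1 H
  atom 5: C, bond orders sum to 4 (valence 4) → 0 H
  atom 6: C, bond orders sum to 4 (valence 4) → 0 H
  atom 7: C, bond orders sum to 2 (valence 4) → 2 H
  atom 8: Br (halogen, monovalent) → 0 H
  atom 9: C, bond orders sum to 3 (valence 4) → 1 H
  atom 10: C, bond orders sum to 4 (valence 4) → 0 H
  atom 11: N, bond orders sum to 3 (valence 3) → 0 H
  atom 12: C, bond orders sum to 4 (valence 4) → 0 H
  atom 13: C, bond orders sum to 4 (valence 4) → 0 H
  atom 14: C, bond orders sum to 3 (valence 4) → 1 H
  atom 15: C, bond orders sum to 2 (valence 4) → 2 H
  atom 16: C, bond orders sum to 2 (valence 4) → 2 H
  atom 17: C, bond orders sum to 1 (valence 4) → 3 H
  atom 18: C, bond orders sum to 4 (valence 4) → 0 H
  atom 19: O, bond orders sum to 2 (valence 2) → 0 H
  atom 20: O, bond orders sum to 1 (valence 2) → 1 H
Totals → C:14, H:14, Br:1, N:1, O:4.

C14H14BrNO4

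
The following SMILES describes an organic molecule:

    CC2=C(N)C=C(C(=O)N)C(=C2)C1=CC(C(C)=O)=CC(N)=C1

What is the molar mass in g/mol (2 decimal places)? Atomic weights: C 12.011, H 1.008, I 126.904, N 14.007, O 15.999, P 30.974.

First, the molecular formula is C16H17N3O2 (counting implicit H from valence).
  C: 16 × 12.011 = 192.176
  H: 17 × 1.008 = 17.136
  N: 3 × 14.007 = 42.021
  O: 2 × 15.999 = 31.998
Sum: 16×12.011 + 17×1.008 + 3×14.007 + 2×15.999 = 283.331 → 283.33 g/mol.

283.33 g/mol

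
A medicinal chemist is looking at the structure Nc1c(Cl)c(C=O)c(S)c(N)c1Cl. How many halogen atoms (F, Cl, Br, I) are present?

2

Halogen atoms appear at heavy-atom positions 4, 13 (2×Cl).
Other groups present: 1 aldehyde, 2 primary amine, 1 thiol.
Halogen count: 2.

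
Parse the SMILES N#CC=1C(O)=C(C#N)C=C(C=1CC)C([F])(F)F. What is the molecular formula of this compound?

Walk through each heavy atom and fill implicit hydrogens from standard valence (C 4, N 3, O 2, S 2, halogen 1):
  atom 1: N, bond orders sum to 3 (valence 3) → 0 H
  atom 2: C, bond orders sum to 4 (valence 4) → 0 H
  atom 3: C, bond orders sum to 4 (valence 4) → 0 H
  atom 4: C, bond orders sum to 4 (valence 4) → 0 H
  atom 5: O, bond orders sum to 1 (valence 2) → 1 H
  atom 6: C, bond orders sum to 4 (valence 4) → 0 H
  atom 7: C, bond orders sum to 4 (valence 4) → 0 H
  atom 8: N, bond orders sum to 3 (valence 3) → 0 H
  atom 9: C, bond orders sum to 3 (valence 4) → 1 H
  atom 10: C, bond orders sum to 4 (valence 4) → 0 H
  atom 11: C, bond orders sum to 4 (valence 4) → 0 H
  atom 12: C, bond orders sum to 2 (valence 4) → 2 H
  atom 13: C, bond orders sum to 1 (valence 4) → 3 H
  atom 14: C, bond orders sum to 4 (valence 4) → 0 H
  atom 15: F with explicit H count 0
  atom 16: F (halogen, monovalent) → 0 H
  atom 17: F (halogen, monovalent) → 0 H
Totals → C:11, H:7, F:3, N:2, O:1.

C11H7F3N2O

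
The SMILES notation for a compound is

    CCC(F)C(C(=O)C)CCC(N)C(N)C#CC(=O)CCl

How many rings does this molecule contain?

In SMILES, each pair of matching ring-closure digits denotes one ring-closing bond; the number of such bonds equals the number of independent rings.
Ring-closure bonds here: 0.

0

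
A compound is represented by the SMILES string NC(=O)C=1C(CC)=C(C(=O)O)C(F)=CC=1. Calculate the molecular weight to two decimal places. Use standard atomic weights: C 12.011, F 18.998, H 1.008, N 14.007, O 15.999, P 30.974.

211.19 g/mol

First, the molecular formula is C10H10FNO3 (counting implicit H from valence).
  C: 10 × 12.011 = 120.110
  F: 1 × 18.998 = 18.998
  H: 10 × 1.008 = 10.080
  N: 1 × 14.007 = 14.007
  O: 3 × 15.999 = 47.997
Sum: 10×12.011 + 1×18.998 + 10×1.008 + 1×14.007 + 3×15.999 = 211.192 → 211.19 g/mol.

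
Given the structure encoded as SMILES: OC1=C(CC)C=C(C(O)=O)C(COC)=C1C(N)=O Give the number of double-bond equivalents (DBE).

6

Molecular formula: C12H15NO5.
DoU = (2C + 2 + N − H − X) / 2, where X is the halogen count and O/S are ignored.
    = (2·12 + 2 + 1 − 15 − 0) / 2 = 12 / 2 = 6.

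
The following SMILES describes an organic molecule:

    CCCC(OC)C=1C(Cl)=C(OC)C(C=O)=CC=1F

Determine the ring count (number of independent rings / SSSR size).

In SMILES, each pair of matching ring-closure digits denotes one ring-closing bond; the number of such bonds equals the number of independent rings.
Ring-closure bonds here: 1.

1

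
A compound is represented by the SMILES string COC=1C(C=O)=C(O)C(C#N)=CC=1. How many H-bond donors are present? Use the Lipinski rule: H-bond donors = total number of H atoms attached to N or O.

1

Donors: find every N or O and count the H atoms it carries.
  atom 2 (O): bond orders sum to 2 → 0 H
  atom 6 (O): bond orders sum to 2 → 0 H
  atom 8 (O): bond orders sum to 1 → 1 H
  atom 11 (N): bond orders sum to 3 → 0 H
Lipinski HBD = 1.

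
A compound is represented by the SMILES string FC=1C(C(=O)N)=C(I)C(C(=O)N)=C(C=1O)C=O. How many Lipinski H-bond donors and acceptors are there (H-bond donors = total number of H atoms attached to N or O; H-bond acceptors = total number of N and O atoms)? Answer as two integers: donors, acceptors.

5, 6

Donors: find every N or O and count the H atoms it carries.
  atom 5 (O): bond orders sum to 2 → 0 H
  atom 6 (N): bond orders sum to 1 → 2 H
  atom 11 (O): bond orders sum to 2 → 0 H
  atom 12 (N): bond orders sum to 1 → 2 H
  atom 15 (O): bond orders sum to 1 → 1 H
  atom 17 (O): bond orders sum to 2 → 0 H
Lipinski HBD = 5.
Acceptors: N atoms = 2, O atoms = 4 → HBA = 6.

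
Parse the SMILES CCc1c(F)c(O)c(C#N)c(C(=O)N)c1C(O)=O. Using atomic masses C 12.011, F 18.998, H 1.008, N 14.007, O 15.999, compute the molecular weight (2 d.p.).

First, the molecular formula is C11H9FN2O4 (counting implicit H from valence).
  C: 11 × 12.011 = 132.121
  F: 1 × 18.998 = 18.998
  H: 9 × 1.008 = 9.072
  N: 2 × 14.007 = 28.014
  O: 4 × 15.999 = 63.996
Sum: 11×12.011 + 1×18.998 + 9×1.008 + 2×14.007 + 4×15.999 = 252.201 → 252.20 g/mol.

252.20 g/mol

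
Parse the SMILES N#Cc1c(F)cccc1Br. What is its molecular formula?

C7H3BrFN

Walk through each heavy atom and fill implicit hydrogens from standard valence (C 4, N 3, O 2, S 2, halogen 1); for lowercase aromatic atoms, an aromatic c carries 1 H when it has two neighbours and 0 H with three, and aromatic n carries 0 H:
  atom 1: N, bond orders sum to 3 (valence 3) → 0 H
  atom 2: C, bond orders sum to 4 (valence 4) → 0 H
  atom 3: aromatic c, 3 neighbours → 0 H
  atom 4: aromatic c, 3 neighbours → 0 H
  atom 5: F (halogen, monovalent) → 0 H
  atom 6: aromatic c, 2 neighbours → 1 H
  atom 7: aromatic c, 2 neighbours → 1 H
  atom 8: aromatic c, 2 neighbours → 1 H
  atom 9: aromatic c, 3 neighbours → 0 H
  atom 10: Br (halogen, monovalent) → 0 H
Totals → C:7, H:3, Br:1, F:1, N:1.
In Hill order: C7H3BrFN.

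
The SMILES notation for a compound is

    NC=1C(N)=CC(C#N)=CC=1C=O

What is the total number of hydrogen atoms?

7

Walk through each heavy atom and fill implicit hydrogens from standard valence (C 4, N 3, O 2, S 2, halogen 1):
  atom 1: N, bond orders sum to 1 (valence 3) → 2 H
  atom 2: C, bond orders sum to 4 (valence 4) → 0 H
  atom 3: C, bond orders sum to 4 (valence 4) → 0 H
  atom 4: N, bond orders sum to 1 (valence 3) → 2 H
  atom 5: C, bond orders sum to 3 (valence 4) → 1 H
  atom 6: C, bond orders sum to 4 (valence 4) → 0 H
  atom 7: C, bond orders sum to 4 (valence 4) → 0 H
  atom 8: N, bond orders sum to 3 (valence 3) → 0 H
  atom 9: C, bond orders sum to 3 (valence 4) → 1 H
  atom 10: C, bond orders sum to 4 (valence 4) → 0 H
  atom 11: C, bond orders sum to 3 (valence 4) → 1 H
  atom 12: O, bond orders sum to 2 (valence 2) → 0 H
Total hydrogens: 7.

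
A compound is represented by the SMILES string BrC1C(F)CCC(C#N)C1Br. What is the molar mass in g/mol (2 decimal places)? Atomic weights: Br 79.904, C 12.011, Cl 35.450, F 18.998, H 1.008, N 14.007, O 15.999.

284.95 g/mol

First, the molecular formula is C7H8Br2FN (counting implicit H from valence).
  Br: 2 × 79.904 = 159.808
  C: 7 × 12.011 = 84.077
  F: 1 × 18.998 = 18.998
  H: 8 × 1.008 = 8.064
  N: 1 × 14.007 = 14.007
Sum: 2×79.904 + 7×12.011 + 1×18.998 + 8×1.008 + 1×14.007 = 284.954 → 284.95 g/mol.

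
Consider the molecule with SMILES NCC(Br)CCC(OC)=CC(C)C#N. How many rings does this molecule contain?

0

In SMILES, each pair of matching ring-closure digits denotes one ring-closing bond; the number of such bonds equals the number of independent rings.
Ring-closure bonds here: 0.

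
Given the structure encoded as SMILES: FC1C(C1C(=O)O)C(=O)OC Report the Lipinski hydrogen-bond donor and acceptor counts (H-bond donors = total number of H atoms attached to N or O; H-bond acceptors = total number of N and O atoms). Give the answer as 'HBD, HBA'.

Donors: find every N or O and count the H atoms it carries.
  atom 6 (O): bond orders sum to 2 → 0 H
  atom 7 (O): bond orders sum to 1 → 1 H
  atom 9 (O): bond orders sum to 2 → 0 H
  atom 10 (O): bond orders sum to 2 → 0 H
Lipinski HBD = 1.
Acceptors: N atoms = 0, O atoms = 4 → HBA = 4.

1, 4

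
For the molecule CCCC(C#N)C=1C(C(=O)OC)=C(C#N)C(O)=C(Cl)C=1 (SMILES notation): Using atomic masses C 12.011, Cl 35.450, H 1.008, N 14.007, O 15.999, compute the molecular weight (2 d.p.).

First, the molecular formula is C14H13ClN2O3 (counting implicit H from valence).
  C: 14 × 12.011 = 168.154
  Cl: 1 × 35.450 = 35.450
  H: 13 × 1.008 = 13.104
  N: 2 × 14.007 = 28.014
  O: 3 × 15.999 = 47.997
Sum: 14×12.011 + 1×35.450 + 13×1.008 + 2×14.007 + 3×15.999 = 292.719 → 292.72 g/mol.

292.72 g/mol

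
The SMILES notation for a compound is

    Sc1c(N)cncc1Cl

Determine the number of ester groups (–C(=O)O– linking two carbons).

Scan the SMILES for the ester motif — none present.
Groups that are present: 1 primary amine, 1 thiol.

0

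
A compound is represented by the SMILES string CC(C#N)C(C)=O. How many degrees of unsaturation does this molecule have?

Degree of unsaturation = (number of rings) + (number of π bonds).
Ring closures in the SMILES: 0.
π bonds: 1 double bond (each 1 DoU), 1 triple bond (each 2 DoU) → 3 DoU from unsaturation.
Total DoU = 0 + 3 = 3.

3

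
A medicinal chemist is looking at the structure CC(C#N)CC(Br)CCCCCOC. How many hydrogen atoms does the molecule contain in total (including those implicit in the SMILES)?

20

Walk through each heavy atom and fill implicit hydrogens from standard valence (C 4, N 3, O 2, S 2, halogen 1):
  atom 1: C, bond orders sum to 1 (valence 4) → 3 H
  atom 2: C, bond orders sum to 3 (valence 4) → 1 H
  atom 3: C, bond orders sum to 4 (valence 4) → 0 H
  atom 4: N, bond orders sum to 3 (valence 3) → 0 H
  atom 5: C, bond orders sum to 2 (valence 4) → 2 H
  atom 6: C, bond orders sum to 3 (valence 4) → 1 H
  atom 7: Br (halogen, monovalent) → 0 H
  atom 8: C, bond orders sum to 2 (valence 4) → 2 H
  atom 9: C, bond orders sum to 2 (valence 4) → 2 H
  atom 10: C, bond orders sum to 2 (valence 4) → 2 H
  atom 11: C, bond orders sum to 2 (valence 4) → 2 H
  atom 12: C, bond orders sum to 2 (valence 4) → 2 H
  atom 13: O, bond orders sum to 2 (valence 2) → 0 H
  atom 14: C, bond orders sum to 1 (valence 4) → 3 H
Total hydrogens: 20.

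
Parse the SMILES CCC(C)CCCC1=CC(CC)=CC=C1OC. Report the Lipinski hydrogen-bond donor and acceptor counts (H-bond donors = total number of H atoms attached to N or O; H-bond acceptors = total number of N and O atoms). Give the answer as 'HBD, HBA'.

0, 1

Donors: find every N or O and count the H atoms it carries.
  atom 16 (O): bond orders sum to 2 → 0 H
Lipinski HBD = 0.
Acceptors: N atoms = 0, O atoms = 1 → HBA = 1.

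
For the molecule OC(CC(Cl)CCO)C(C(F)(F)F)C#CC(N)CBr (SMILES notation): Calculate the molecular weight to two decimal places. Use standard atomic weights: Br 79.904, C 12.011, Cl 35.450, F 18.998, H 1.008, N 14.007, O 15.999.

First, the molecular formula is C11H16BrClF3NO2 (counting implicit H from valence).
  Br: 1 × 79.904 = 79.904
  C: 11 × 12.011 = 132.121
  Cl: 1 × 35.450 = 35.450
  F: 3 × 18.998 = 56.994
  H: 16 × 1.008 = 16.128
  N: 1 × 14.007 = 14.007
  O: 2 × 15.999 = 31.998
Sum: 1×79.904 + 11×12.011 + 1×35.450 + 3×18.998 + 16×1.008 + 1×14.007 + 2×15.999 = 366.602 → 366.60 g/mol.

366.60 g/mol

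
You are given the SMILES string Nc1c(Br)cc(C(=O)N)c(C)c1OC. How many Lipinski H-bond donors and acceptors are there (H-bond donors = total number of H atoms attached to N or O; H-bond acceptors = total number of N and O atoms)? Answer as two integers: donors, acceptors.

4, 4

Donors: find every N or O and count the H atoms it carries.
  atom 1 (N): bond orders sum to 1 → 2 H
  atom 8 (O): bond orders sum to 2 → 0 H
  atom 9 (N): bond orders sum to 1 → 2 H
  atom 13 (O): bond orders sum to 2 → 0 H
Lipinski HBD = 4.
Acceptors: N atoms = 2, O atoms = 2 → HBA = 4.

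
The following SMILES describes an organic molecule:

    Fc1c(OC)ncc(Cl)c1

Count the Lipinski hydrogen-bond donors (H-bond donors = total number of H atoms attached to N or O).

Donors: find every N or O and count the H atoms it carries.
  atom 4 (O): bond orders sum to 2 → 0 H
  atom 6 (N): bond orders sum to 3 → 0 H
Lipinski HBD = 0.

0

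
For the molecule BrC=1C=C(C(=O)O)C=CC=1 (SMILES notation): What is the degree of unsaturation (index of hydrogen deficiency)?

Molecular formula: C7H5BrO2.
DoU = (2C + 2 + N − H − X) / 2, where X is the halogen count and O/S are ignored.
    = (2·7 + 2 + 0 − 5 − 1) / 2 = 10 / 2 = 5.

5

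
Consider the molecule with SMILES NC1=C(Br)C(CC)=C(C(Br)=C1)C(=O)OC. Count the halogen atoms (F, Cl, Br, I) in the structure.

Halogen atoms appear at heavy-atom positions 4, 10 (2×Br).
Other groups present: 1 ester, 1 primary amine.
Halogen count: 2.

2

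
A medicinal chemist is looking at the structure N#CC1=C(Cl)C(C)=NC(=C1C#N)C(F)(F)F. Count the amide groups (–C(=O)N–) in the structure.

Scan the SMILES for the amide motif — none present.
Groups that are present: 2 nitrile.

0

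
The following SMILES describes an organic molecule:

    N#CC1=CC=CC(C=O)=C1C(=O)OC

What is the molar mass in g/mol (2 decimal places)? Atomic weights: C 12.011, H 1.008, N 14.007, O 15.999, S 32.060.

189.17 g/mol

First, the molecular formula is C10H7NO3 (counting implicit H from valence).
  C: 10 × 12.011 = 120.110
  H: 7 × 1.008 = 7.056
  N: 1 × 14.007 = 14.007
  O: 3 × 15.999 = 47.997
Sum: 10×12.011 + 7×1.008 + 1×14.007 + 3×15.999 = 189.170 → 189.17 g/mol.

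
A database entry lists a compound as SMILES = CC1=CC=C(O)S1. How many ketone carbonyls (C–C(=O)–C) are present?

0

Scan the SMILES for the ketone motif — none present.
Groups that are present: 1 hydroxyl.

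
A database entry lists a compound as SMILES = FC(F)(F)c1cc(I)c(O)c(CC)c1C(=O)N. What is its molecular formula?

C10H9F3INO2

Walk through each heavy atom and fill implicit hydrogens from standard valence (C 4, N 3, O 2, S 2, halogen 1); for lowercase aromatic atoms, an aromatic c carries 1 H when it has two neighbours and 0 H with three, and aromatic n carries 0 H:
  atom 1: F (halogen, monovalent) → 0 H
  atom 2: C, bond orders sum to 4 (valence 4) → 0 H
  atom 3: F (halogen, monovalent) → 0 H
  atom 4: F (halogen, monovalent) → 0 H
  atom 5: aromatic c, 3 neighbours → 0 H
  atom 6: aromatic c, 2 neighbours → 1 H
  atom 7: aromatic c, 3 neighbours → 0 H
  atom 8: I (halogen, monovalent) → 0 H
  atom 9: aromatic c, 3 neighbours → 0 H
  atom 10: O, bond orders sum to 1 (valence 2) → 1 H
  atom 11: aromatic c, 3 neighbours → 0 H
  atom 12: C, bond orders sum to 2 (valence 4) → 2 H
  atom 13: C, bond orders sum to 1 (valence 4) → 3 H
  atom 14: aromatic c, 3 neighbours → 0 H
  atom 15: C, bond orders sum to 4 (valence 4) → 0 H
  atom 16: O, bond orders sum to 2 (valence 2) → 0 H
  atom 17: N, bond orders sum to 1 (valence 3) → 2 H
Totals → C:10, H:9, F:3, I:1, N:1, O:2.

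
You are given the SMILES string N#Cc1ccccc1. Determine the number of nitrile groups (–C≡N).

The nitrile motif appears at heavy-atom position 2 in the SMILES.
Nitrile count: 1.

1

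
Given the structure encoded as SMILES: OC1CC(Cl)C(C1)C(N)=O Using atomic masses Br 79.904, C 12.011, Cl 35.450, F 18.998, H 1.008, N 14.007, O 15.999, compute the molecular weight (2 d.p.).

163.60 g/mol

First, the molecular formula is C6H10ClNO2 (counting implicit H from valence).
  C: 6 × 12.011 = 72.066
  Cl: 1 × 35.450 = 35.450
  H: 10 × 1.008 = 10.080
  N: 1 × 14.007 = 14.007
  O: 2 × 15.999 = 31.998
Sum: 6×12.011 + 1×35.450 + 10×1.008 + 1×14.007 + 2×15.999 = 163.601 → 163.60 g/mol.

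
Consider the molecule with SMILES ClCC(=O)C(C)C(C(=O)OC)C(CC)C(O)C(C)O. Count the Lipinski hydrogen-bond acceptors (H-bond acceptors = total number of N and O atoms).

N atoms: 0; O atoms: 5.
Lipinski HBA = 0 + 5 = 5.

5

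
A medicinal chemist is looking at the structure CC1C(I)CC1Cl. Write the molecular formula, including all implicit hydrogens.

Walk through each heavy atom and fill implicit hydrogens from standard valence (C 4, N 3, O 2, S 2, halogen 1):
  atom 1: C, bond orders sum to 1 (valence 4) → 3 H
  atom 2: C, bond orders sum to 3 (valence 4) → 1 H
  atom 3: C, bond orders sum to 3 (valence 4) → 1 H
  atom 4: I (halogen, monovalent) → 0 H
  atom 5: C, bond orders sum to 2 (valence 4) → 2 H
  atom 6: C, bond orders sum to 3 (valence 4) → 1 H
  atom 7: Cl (halogen, monovalent) → 0 H
Totals → C:5, H:8, Cl:1, I:1.
In Hill order: C5H8ClI.

C5H8ClI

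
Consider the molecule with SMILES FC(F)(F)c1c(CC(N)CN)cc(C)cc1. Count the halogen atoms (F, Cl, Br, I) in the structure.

Halogen atoms appear at heavy-atom positions 1, 3, 4 (3×F).
Other groups present: 2 primary amine.
Halogen count: 3.

3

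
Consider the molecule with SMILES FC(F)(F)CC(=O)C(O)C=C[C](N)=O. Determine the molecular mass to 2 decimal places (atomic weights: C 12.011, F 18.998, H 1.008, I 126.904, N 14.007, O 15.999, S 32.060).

First, the molecular formula is C7H8F3NO3 (counting implicit H from valence).
  C: 7 × 12.011 = 84.077
  F: 3 × 18.998 = 56.994
  H: 8 × 1.008 = 8.064
  N: 1 × 14.007 = 14.007
  O: 3 × 15.999 = 47.997
Sum: 7×12.011 + 3×18.998 + 8×1.008 + 1×14.007 + 3×15.999 = 211.139 → 211.14 g/mol.

211.14 g/mol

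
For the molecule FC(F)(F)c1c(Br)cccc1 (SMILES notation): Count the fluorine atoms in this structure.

3

Scan the SMILES for F atoms (remember two-letter symbols like Cl and Br are single atoms).
Fluorine count: 3.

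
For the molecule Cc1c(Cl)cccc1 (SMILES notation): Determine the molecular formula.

C7H7Cl

Walk through each heavy atom and fill implicit hydrogens from standard valence (C 4, N 3, O 2, S 2, halogen 1); for lowercase aromatic atoms, an aromatic c carries 1 H when it has two neighbours and 0 H with three, and aromatic n carries 0 H:
  atom 1: C, bond orders sum to 1 (valence 4) → 3 H
  atom 2: aromatic c, 3 neighbours → 0 H
  atom 3: aromatic c, 3 neighbours → 0 H
  atom 4: Cl (halogen, monovalent) → 0 H
  atom 5: aromatic c, 2 neighbours → 1 H
  atom 6: aromatic c, 2 neighbours → 1 H
  atom 7: aromatic c, 2 neighbours → 1 H
  atom 8: aromatic c, 2 neighbours → 1 H
Totals → C:7, H:7, Cl:1.
In Hill order: C7H7Cl.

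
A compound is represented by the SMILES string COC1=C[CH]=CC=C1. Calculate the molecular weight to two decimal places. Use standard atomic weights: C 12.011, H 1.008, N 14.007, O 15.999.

First, the molecular formula is C7H8O (counting implicit H from valence).
  C: 7 × 12.011 = 84.077
  H: 8 × 1.008 = 8.064
  O: 1 × 15.999 = 15.999
Sum: 7×12.011 + 8×1.008 + 1×15.999 = 108.140 → 108.14 g/mol.

108.14 g/mol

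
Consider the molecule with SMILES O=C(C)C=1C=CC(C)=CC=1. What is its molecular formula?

C9H10O

Walk through each heavy atom and fill implicit hydrogens from standard valence (C 4, N 3, O 2, S 2, halogen 1):
  atom 1: O, bond orders sum to 2 (valence 2) → 0 H
  atom 2: C, bond orders sum to 4 (valence 4) → 0 H
  atom 3: C, bond orders sum to 1 (valence 4) → 3 H
  atom 4: C, bond orders sum to 4 (valence 4) → 0 H
  atom 5: C, bond orders sum to 3 (valence 4) → 1 H
  atom 6: C, bond orders sum to 3 (valence 4) → 1 H
  atom 7: C, bond orders sum to 4 (valence 4) → 0 H
  atom 8: C, bond orders sum to 1 (valence 4) → 3 H
  atom 9: C, bond orders sum to 3 (valence 4) → 1 H
  atom 10: C, bond orders sum to 3 (valence 4) → 1 H
Totals → C:9, H:10, O:1.
In Hill order: C9H10O.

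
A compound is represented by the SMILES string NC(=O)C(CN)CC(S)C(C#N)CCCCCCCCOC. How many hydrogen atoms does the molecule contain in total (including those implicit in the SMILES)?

Walk through each heavy atom and fill implicit hydrogens from standard valence (C 4, N 3, O 2, S 2, halogen 1):
  atom 1: N, bond orders sum to 1 (valence 3) → 2 H
  atom 2: C, bond orders sum to 4 (valence 4) → 0 H
  atom 3: O, bond orders sum to 2 (valence 2) → 0 H
  atom 4: C, bond orders sum to 3 (valence 4) → 1 H
  atom 5: C, bond orders sum to 2 (valence 4) → 2 H
  atom 6: N, bond orders sum to 1 (valence 3) → 2 H
  atom 7: C, bond orders sum to 2 (valence 4) → 2 H
  atom 8: C, bond orders sum to 3 (valence 4) → 1 H
  atom 9: S, bond orders sum to 1 (valence 2) → 1 H
  atom 10: C, bond orders sum to 3 (valence 4) → 1 H
  atom 11: C, bond orders sum to 4 (valence 4) → 0 H
  atom 12: N, bond orders sum to 3 (valence 3) → 0 H
  atom 13: C, bond orders sum to 2 (valence 4) → 2 H
  atom 14: C, bond orders sum to 2 (valence 4) → 2 H
  atom 15: C, bond orders sum to 2 (valence 4) → 2 H
  atom 16: C, bond orders sum to 2 (valence 4) → 2 H
  atom 17: C, bond orders sum to 2 (valence 4) → 2 H
  atom 18: C, bond orders sum to 2 (valence 4) → 2 H
  atom 19: C, bond orders sum to 2 (valence 4) → 2 H
  atom 20: C, bond orders sum to 2 (valence 4) → 2 H
  atom 21: O, bond orders sum to 2 (valence 2) → 0 H
  atom 22: C, bond orders sum to 1 (valence 4) → 3 H
Total hydrogens: 31.

31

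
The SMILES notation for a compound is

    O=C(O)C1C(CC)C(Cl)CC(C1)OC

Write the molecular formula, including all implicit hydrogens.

C10H17ClO3

Walk through each heavy atom and fill implicit hydrogens from standard valence (C 4, N 3, O 2, S 2, halogen 1):
  atom 1: O, bond orders sum to 2 (valence 2) → 0 H
  atom 2: C, bond orders sum to 4 (valence 4) → 0 H
  atom 3: O, bond orders sum to 1 (valence 2) → 1 H
  atom 4: C, bond orders sum to 3 (valence 4) → 1 H
  atom 5: C, bond orders sum to 3 (valence 4) → 1 H
  atom 6: C, bond orders sum to 2 (valence 4) → 2 H
  atom 7: C, bond orders sum to 1 (valence 4) → 3 H
  atom 8: C, bond orders sum to 3 (valence 4) → 1 H
  atom 9: Cl (halogen, monovalent) → 0 H
  atom 10: C, bond orders sum to 2 (valence 4) → 2 H
  atom 11: C, bond orders sum to 3 (valence 4) → 1 H
  atom 12: C, bond orders sum to 2 (valence 4) → 2 H
  atom 13: O, bond orders sum to 2 (valence 2) → 0 H
  atom 14: C, bond orders sum to 1 (valence 4) → 3 H
Totals → C:10, H:17, Cl:1, O:3.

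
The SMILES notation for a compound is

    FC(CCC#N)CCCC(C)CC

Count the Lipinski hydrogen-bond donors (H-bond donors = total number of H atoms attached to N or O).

0

Donors: find every N or O and count the H atoms it carries.
  atom 6 (N): bond orders sum to 3 → 0 H
Lipinski HBD = 0.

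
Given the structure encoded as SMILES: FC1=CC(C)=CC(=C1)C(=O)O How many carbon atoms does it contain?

8

Count every carbon token in the SMILES (each C, including those in ring-closure positions and inside branches).
Carbon count: 8.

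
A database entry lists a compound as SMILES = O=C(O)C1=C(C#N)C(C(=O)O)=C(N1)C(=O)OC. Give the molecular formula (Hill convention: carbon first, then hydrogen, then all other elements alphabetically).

Walk through each heavy atom and fill implicit hydrogens from standard valence (C 4, N 3, O 2, S 2, halogen 1):
  atom 1: O, bond orders sum to 2 (valence 2) → 0 H
  atom 2: C, bond orders sum to 4 (valence 4) → 0 H
  atom 3: O, bond orders sum to 1 (valence 2) → 1 H
  atom 4: C, bond orders sum to 4 (valence 4) → 0 H
  atom 5: C, bond orders sum to 4 (valence 4) → 0 H
  atom 6: C, bond orders sum to 4 (valence 4) → 0 H
  atom 7: N, bond orders sum to 3 (valence 3) → 0 H
  atom 8: C, bond orders sum to 4 (valence 4) → 0 H
  atom 9: C, bond orders sum to 4 (valence 4) → 0 H
  atom 10: O, bond orders sum to 2 (valence 2) → 0 H
  atom 11: O, bond orders sum to 1 (valence 2) → 1 H
  atom 12: C, bond orders sum to 4 (valence 4) → 0 H
  atom 13: N, bond orders sum to 2 (valence 3) → 1 H
  atom 14: C, bond orders sum to 4 (valence 4) → 0 H
  atom 15: O, bond orders sum to 2 (valence 2) → 0 H
  atom 16: O, bond orders sum to 2 (valence 2) → 0 H
  atom 17: C, bond orders sum to 1 (valence 4) → 3 H
Totals → C:9, H:6, N:2, O:6.
In Hill order: C9H6N2O6.

C9H6N2O6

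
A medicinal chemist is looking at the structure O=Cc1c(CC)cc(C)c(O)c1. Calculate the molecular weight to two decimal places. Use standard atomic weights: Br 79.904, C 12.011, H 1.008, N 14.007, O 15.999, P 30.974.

164.20 g/mol

First, the molecular formula is C10H12O2 (counting implicit H from valence).
  C: 10 × 12.011 = 120.110
  H: 12 × 1.008 = 12.096
  O: 2 × 15.999 = 31.998
Sum: 10×12.011 + 12×1.008 + 2×15.999 = 164.204 → 164.20 g/mol.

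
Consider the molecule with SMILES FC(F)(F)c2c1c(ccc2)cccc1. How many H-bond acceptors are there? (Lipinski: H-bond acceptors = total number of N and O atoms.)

N atoms: 0; O atoms: 0.
Lipinski HBA = 0 + 0 = 0.

0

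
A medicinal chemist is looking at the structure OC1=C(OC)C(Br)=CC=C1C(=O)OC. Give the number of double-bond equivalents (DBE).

5

Degree of unsaturation = (number of rings) + (number of π bonds).
Ring closures in the SMILES: 1.
π bonds: 4 double bonds (each 1 DoU) → 4 DoU from unsaturation.
Total DoU = 1 + 4 = 5.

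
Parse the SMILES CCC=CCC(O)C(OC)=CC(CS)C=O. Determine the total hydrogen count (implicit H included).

20

Walk through each heavy atom and fill implicit hydrogens from standard valence (C 4, N 3, O 2, S 2, halogen 1):
  atom 1: C, bond orders sum to 1 (valence 4) → 3 H
  atom 2: C, bond orders sum to 2 (valence 4) → 2 H
  atom 3: C, bond orders sum to 3 (valence 4) → 1 H
  atom 4: C, bond orders sum to 3 (valence 4) → 1 H
  atom 5: C, bond orders sum to 2 (valence 4) → 2 H
  atom 6: C, bond orders sum to 3 (valence 4) → 1 H
  atom 7: O, bond orders sum to 1 (valence 2) → 1 H
  atom 8: C, bond orders sum to 4 (valence 4) → 0 H
  atom 9: O, bond orders sum to 2 (valence 2) → 0 H
  atom 10: C, bond orders sum to 1 (valence 4) → 3 H
  atom 11: C, bond orders sum to 3 (valence 4) → 1 H
  atom 12: C, bond orders sum to 3 (valence 4) → 1 H
  atom 13: C, bond orders sum to 2 (valence 4) → 2 H
  atom 14: S, bond orders sum to 1 (valence 2) → 1 H
  atom 15: C, bond orders sum to 3 (valence 4) → 1 H
  atom 16: O, bond orders sum to 2 (valence 2) → 0 H
Total hydrogens: 20.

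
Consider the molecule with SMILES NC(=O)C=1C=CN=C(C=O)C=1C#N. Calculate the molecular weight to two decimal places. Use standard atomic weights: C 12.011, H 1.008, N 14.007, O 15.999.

175.15 g/mol

First, the molecular formula is C8H5N3O2 (counting implicit H from valence).
  C: 8 × 12.011 = 96.088
  H: 5 × 1.008 = 5.040
  N: 3 × 14.007 = 42.021
  O: 2 × 15.999 = 31.998
Sum: 8×12.011 + 5×1.008 + 3×14.007 + 2×15.999 = 175.147 → 175.15 g/mol.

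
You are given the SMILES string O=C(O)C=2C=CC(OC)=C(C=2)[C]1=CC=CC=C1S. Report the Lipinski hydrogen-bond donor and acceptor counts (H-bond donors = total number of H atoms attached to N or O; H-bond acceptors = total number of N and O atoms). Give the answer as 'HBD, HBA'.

Donors: find every N or O and count the H atoms it carries.
  atom 1 (O): bond orders sum to 2 → 0 H
  atom 3 (O): bond orders sum to 1 → 1 H
  atom 8 (O): bond orders sum to 2 → 0 H
Lipinski HBD = 1.
Acceptors: N atoms = 0, O atoms = 3 → HBA = 3.

1, 3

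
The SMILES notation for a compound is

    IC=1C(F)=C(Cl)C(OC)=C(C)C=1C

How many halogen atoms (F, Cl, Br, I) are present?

Halogen atoms appear at heavy-atom positions 1, 4, 6 (1×Cl, 1×F, 1×I).
Other groups present: 1 ether.
Halogen count: 3.

3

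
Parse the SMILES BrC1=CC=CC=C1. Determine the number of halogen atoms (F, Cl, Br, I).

Halogen atoms appear at heavy-atom position 1 (1×Br).
Halogen count: 1.

1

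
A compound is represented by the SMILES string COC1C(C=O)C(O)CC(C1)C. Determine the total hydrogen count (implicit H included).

16

Walk through each heavy atom and fill implicit hydrogens from standard valence (C 4, N 3, O 2, S 2, halogen 1):
  atom 1: C, bond orders sum to 1 (valence 4) → 3 H
  atom 2: O, bond orders sum to 2 (valence 2) → 0 H
  atom 3: C, bond orders sum to 3 (valence 4) → 1 H
  atom 4: C, bond orders sum to 3 (valence 4) → 1 H
  atom 5: C, bond orders sum to 3 (valence 4) → 1 H
  atom 6: O, bond orders sum to 2 (valence 2) → 0 H
  atom 7: C, bond orders sum to 3 (valence 4) → 1 H
  atom 8: O, bond orders sum to 1 (valence 2) → 1 H
  atom 9: C, bond orders sum to 2 (valence 4) → 2 H
  atom 10: C, bond orders sum to 3 (valence 4) → 1 H
  atom 11: C, bond orders sum to 2 (valence 4) → 2 H
  atom 12: C, bond orders sum to 1 (valence 4) → 3 H
Total hydrogens: 16.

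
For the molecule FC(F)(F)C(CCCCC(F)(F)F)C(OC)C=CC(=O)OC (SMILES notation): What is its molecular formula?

Walk through each heavy atom and fill implicit hydrogens from standard valence (C 4, N 3, O 2, S 2, halogen 1):
  atom 1: F (halogen, monovalent) → 0 H
  atom 2: C, bond orders sum to 4 (valence 4) → 0 H
  atom 3: F (halogen, monovalent) → 0 H
  atom 4: F (halogen, monovalent) → 0 H
  atom 5: C, bond orders sum to 3 (valence 4) → 1 H
  atom 6: C, bond orders sum to 2 (valence 4) → 2 H
  atom 7: C, bond orders sum to 2 (valence 4) → 2 H
  atom 8: C, bond orders sum to 2 (valence 4) → 2 H
  atom 9: C, bond orders sum to 2 (valence 4) → 2 H
  atom 10: C, bond orders sum to 4 (valence 4) → 0 H
  atom 11: F (halogen, monovalent) → 0 H
  atom 12: F (halogen, monovalent) → 0 H
  atom 13: F (halogen, monovalent) → 0 H
  atom 14: C, bond orders sum to 3 (valence 4) → 1 H
  atom 15: O, bond orders sum to 2 (valence 2) → 0 H
  atom 16: C, bond orders sum to 1 (valence 4) → 3 H
  atom 17: C, bond orders sum to 3 (valence 4) → 1 H
  atom 18: C, bond orders sum to 3 (valence 4) → 1 H
  atom 19: C, bond orders sum to 4 (valence 4) → 0 H
  atom 20: O, bond orders sum to 2 (valence 2) → 0 H
  atom 21: O, bond orders sum to 2 (valence 2) → 0 H
  atom 22: C, bond orders sum to 1 (valence 4) → 3 H
Totals → C:13, H:18, F:6, O:3.

C13H18F6O3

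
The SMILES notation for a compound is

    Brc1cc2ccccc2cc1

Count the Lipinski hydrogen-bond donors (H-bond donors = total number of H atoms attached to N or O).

0

Donors: find every N or O and count the H atoms it carries.
  (no N or O atoms present)
Lipinski HBD = 0.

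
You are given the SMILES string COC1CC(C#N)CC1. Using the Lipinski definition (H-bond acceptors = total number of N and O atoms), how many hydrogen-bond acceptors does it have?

N atoms: 1; O atoms: 1.
Lipinski HBA = 1 + 1 = 2.

2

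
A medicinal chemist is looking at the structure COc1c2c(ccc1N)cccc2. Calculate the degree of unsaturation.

Molecular formula: C11H11NO.
DoU = (2C + 2 + N − H − X) / 2, where X is the halogen count and O/S are ignored.
    = (2·11 + 2 + 1 − 11 − 0) / 2 = 14 / 2 = 7.

7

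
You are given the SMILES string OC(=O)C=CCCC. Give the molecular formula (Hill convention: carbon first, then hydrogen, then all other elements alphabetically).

C6H10O2

Walk through each heavy atom and fill implicit hydrogens from standard valence (C 4, N 3, O 2, S 2, halogen 1):
  atom 1: O, bond orders sum to 1 (valence 2) → 1 H
  atom 2: C, bond orders sum to 4 (valence 4) → 0 H
  atom 3: O, bond orders sum to 2 (valence 2) → 0 H
  atom 4: C, bond orders sum to 3 (valence 4) → 1 H
  atom 5: C, bond orders sum to 3 (valence 4) → 1 H
  atom 6: C, bond orders sum to 2 (valence 4) → 2 H
  atom 7: C, bond orders sum to 2 (valence 4) → 2 H
  atom 8: C, bond orders sum to 1 (valence 4) → 3 H
Totals → C:6, H:10, O:2.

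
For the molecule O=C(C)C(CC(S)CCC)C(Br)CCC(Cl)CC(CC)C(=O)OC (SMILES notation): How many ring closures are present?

0

In SMILES, each pair of matching ring-closure digits denotes one ring-closing bond; the number of such bonds equals the number of independent rings.
Ring-closure bonds here: 0.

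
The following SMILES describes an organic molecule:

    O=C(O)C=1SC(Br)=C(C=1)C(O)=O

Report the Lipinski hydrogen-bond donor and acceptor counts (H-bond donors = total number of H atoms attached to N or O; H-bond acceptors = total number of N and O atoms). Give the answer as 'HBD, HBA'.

Donors: find every N or O and count the H atoms it carries.
  atom 1 (O): bond orders sum to 2 → 0 H
  atom 3 (O): bond orders sum to 1 → 1 H
  atom 11 (O): bond orders sum to 1 → 1 H
  atom 12 (O): bond orders sum to 2 → 0 H
Lipinski HBD = 2.
Acceptors: N atoms = 0, O atoms = 4 → HBA = 4.

2, 4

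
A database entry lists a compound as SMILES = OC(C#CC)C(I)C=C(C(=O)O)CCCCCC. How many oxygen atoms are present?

Scan the SMILES for O atoms (remember two-letter symbols like Cl and Br are single atoms).
Oxygen count: 3.

3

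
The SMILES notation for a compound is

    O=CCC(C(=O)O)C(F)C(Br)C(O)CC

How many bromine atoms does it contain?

Scan the SMILES for Br atoms (remember two-letter symbols like Cl and Br are single atoms).
Bromine count: 1.

1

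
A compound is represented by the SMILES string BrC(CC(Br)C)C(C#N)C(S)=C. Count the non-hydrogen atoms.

Every atom symbol written in the SMILES (organic subset) is one heavy atom; implicit H are not written.
Heavy atoms by element → Br:2, C:8, N:1, S:1.
Total: 12.

12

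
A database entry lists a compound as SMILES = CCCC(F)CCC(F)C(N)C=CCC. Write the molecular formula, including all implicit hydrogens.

C12H23F2N

Walk through each heavy atom and fill implicit hydrogens from standard valence (C 4, N 3, O 2, S 2, halogen 1):
  atom 1: C, bond orders sum to 1 (valence 4) → 3 H
  atom 2: C, bond orders sum to 2 (valence 4) → 2 H
  atom 3: C, bond orders sum to 2 (valence 4) → 2 H
  atom 4: C, bond orders sum to 3 (valence 4) → 1 H
  atom 5: F (halogen, monovalent) → 0 H
  atom 6: C, bond orders sum to 2 (valence 4) → 2 H
  atom 7: C, bond orders sum to 2 (valence 4) → 2 H
  atom 8: C, bond orders sum to 3 (valence 4) → 1 H
  atom 9: F (halogen, monovalent) → 0 H
  atom 10: C, bond orders sum to 3 (valence 4) → 1 H
  atom 11: N, bond orders sum to 1 (valence 3) → 2 H
  atom 12: C, bond orders sum to 3 (valence 4) → 1 H
  atom 13: C, bond orders sum to 3 (valence 4) → 1 H
  atom 14: C, bond orders sum to 2 (valence 4) → 2 H
  atom 15: C, bond orders sum to 1 (valence 4) → 3 H
Totals → C:12, H:23, F:2, N:1.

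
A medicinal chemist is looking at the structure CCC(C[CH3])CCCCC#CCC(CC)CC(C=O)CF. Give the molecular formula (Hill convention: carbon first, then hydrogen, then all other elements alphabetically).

C19H33FO

Walk through each heavy atom and fill implicit hydrogens from standard valence (C 4, N 3, O 2, S 2, halogen 1):
  atom 1: C, bond orders sum to 1 (valence 4) → 3 H
  atom 2: C, bond orders sum to 2 (valence 4) → 2 H
  atom 3: C, bond orders sum to 3 (valence 4) → 1 H
  atom 4: C, bond orders sum to 2 (valence 4) → 2 H
  atom 5: C with explicit H count 3
  atom 6: C, bond orders sum to 2 (valence 4) → 2 H
  atom 7: C, bond orders sum to 2 (valence 4) → 2 H
  atom 8: C, bond orders sum to 2 (valence 4) → 2 H
  atom 9: C, bond orders sum to 2 (valence 4) → 2 H
  atom 10: C, bond orders sum to 4 (valence 4) → 0 H
  atom 11: C, bond orders sum to 4 (valence 4) → 0 H
  atom 12: C, bond orders sum to 2 (valence 4) → 2 H
  atom 13: C, bond orders sum to 3 (valence 4) → 1 H
  atom 14: C, bond orders sum to 2 (valence 4) → 2 H
  atom 15: C, bond orders sum to 1 (valence 4) → 3 H
  atom 16: C, bond orders sum to 2 (valence 4) → 2 H
  atom 17: C, bond orders sum to 3 (valence 4) → 1 H
  atom 18: C, bond orders sum to 3 (valence 4) → 1 H
  atom 19: O, bond orders sum to 2 (valence 2) → 0 H
  atom 20: C, bond orders sum to 2 (valence 4) → 2 H
  atom 21: F (halogen, monovalent) → 0 H
Totals → C:19, H:33, F:1, O:1.
In Hill order: C19H33FO.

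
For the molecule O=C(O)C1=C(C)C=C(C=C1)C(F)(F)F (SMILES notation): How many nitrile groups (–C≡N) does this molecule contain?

Scan the SMILES for the nitrile motif — none present.
Groups that are present: 1 carboxylic acid.

0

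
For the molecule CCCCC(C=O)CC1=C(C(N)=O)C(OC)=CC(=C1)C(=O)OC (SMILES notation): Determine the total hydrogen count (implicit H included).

23

Walk through each heavy atom and fill implicit hydrogens from standard valence (C 4, N 3, O 2, S 2, halogen 1):
  atom 1: C, bond orders sum to 1 (valence 4) → 3 H
  atom 2: C, bond orders sum to 2 (valence 4) → 2 H
  atom 3: C, bond orders sum to 2 (valence 4) → 2 H
  atom 4: C, bond orders sum to 2 (valence 4) → 2 H
  atom 5: C, bond orders sum to 3 (valence 4) → 1 H
  atom 6: C, bond orders sum to 3 (valence 4) → 1 H
  atom 7: O, bond orders sum to 2 (valence 2) → 0 H
  atom 8: C, bond orders sum to 2 (valence 4) → 2 H
  atom 9: C, bond orders sum to 4 (valence 4) → 0 H
  atom 10: C, bond orders sum to 4 (valence 4) → 0 H
  atom 11: C, bond orders sum to 4 (valence 4) → 0 H
  atom 12: N, bond orders sum to 1 (valence 3) → 2 H
  atom 13: O, bond orders sum to 2 (valence 2) → 0 H
  atom 14: C, bond orders sum to 4 (valence 4) → 0 H
  atom 15: O, bond orders sum to 2 (valence 2) → 0 H
  atom 16: C, bond orders sum to 1 (valence 4) → 3 H
  atom 17: C, bond orders sum to 3 (valence 4) → 1 H
  atom 18: C, bond orders sum to 4 (valence 4) → 0 H
  atom 19: C, bond orders sum to 3 (valence 4) → 1 H
  atom 20: C, bond orders sum to 4 (valence 4) → 0 H
  atom 21: O, bond orders sum to 2 (valence 2) → 0 H
  atom 22: O, bond orders sum to 2 (valence 2) → 0 H
  atom 23: C, bond orders sum to 1 (valence 4) → 3 H
Total hydrogens: 23.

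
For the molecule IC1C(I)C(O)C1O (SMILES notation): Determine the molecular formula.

Walk through each heavy atom and fill implicit hydrogens from standard valence (C 4, N 3, O 2, S 2, halogen 1):
  atom 1: I (halogen, monovalent) → 0 H
  atom 2: C, bond orders sum to 3 (valence 4) → 1 H
  atom 3: C, bond orders sum to 3 (valence 4) → 1 H
  atom 4: I (halogen, monovalent) → 0 H
  atom 5: C, bond orders sum to 3 (valence 4) → 1 H
  atom 6: O, bond orders sum to 1 (valence 2) → 1 H
  atom 7: C, bond orders sum to 3 (valence 4) → 1 H
  atom 8: O, bond orders sum to 1 (valence 2) → 1 H
Totals → C:4, H:6, I:2, O:2.

C4H6I2O2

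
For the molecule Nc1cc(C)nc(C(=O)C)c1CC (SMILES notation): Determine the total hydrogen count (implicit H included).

Walk through each heavy atom and fill implicit hydrogens from standard valence (C 4, N 3, O 2, S 2, halogen 1); for lowercase aromatic atoms, an aromatic c carries 1 H when it has two neighbours and 0 H with three, and aromatic n carries 0 H:
  atom 1: N, bond orders sum to 1 (valence 3) → 2 H
  atom 2: aromatic c, 3 neighbours → 0 H
  atom 3: aromatic c, 2 neighbours → 1 H
  atom 4: aromatic c, 3 neighbours → 0 H
  atom 5: C, bond orders sum to 1 (valence 4) → 3 H
  atom 6: aromatic n, 2 neighbours → 0 H
  atom 7: aromatic c, 3 neighbours → 0 H
  atom 8: C, bond orders sum to 4 (valence 4) → 0 H
  atom 9: O, bond orders sum to 2 (valence 2) → 0 H
  atom 10: C, bond orders sum to 1 (valence 4) → 3 H
  atom 11: aromatic c, 3 neighbours → 0 H
  atom 12: C, bond orders sum to 2 (valence 4) → 2 H
  atom 13: C, bond orders sum to 1 (valence 4) → 3 H
Total hydrogens: 14.

14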